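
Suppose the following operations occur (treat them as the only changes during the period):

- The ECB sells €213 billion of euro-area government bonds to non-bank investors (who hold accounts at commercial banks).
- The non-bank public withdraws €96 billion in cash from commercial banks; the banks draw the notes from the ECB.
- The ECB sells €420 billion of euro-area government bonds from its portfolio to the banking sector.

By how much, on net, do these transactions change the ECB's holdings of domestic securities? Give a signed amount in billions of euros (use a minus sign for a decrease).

-€633 billion

Asset sale (to non-banks) €213 billion: securities removed from the ECB's portfolio → −€213B.
Currency withdrawal €96 billion: the ECB's securities portfolio is untouched → 0.
OMO sale (to banks) €420 billion: securities removed from the ECB's portfolio → −€420B.
Net: −213 + 0 − 420 = -€633 billion.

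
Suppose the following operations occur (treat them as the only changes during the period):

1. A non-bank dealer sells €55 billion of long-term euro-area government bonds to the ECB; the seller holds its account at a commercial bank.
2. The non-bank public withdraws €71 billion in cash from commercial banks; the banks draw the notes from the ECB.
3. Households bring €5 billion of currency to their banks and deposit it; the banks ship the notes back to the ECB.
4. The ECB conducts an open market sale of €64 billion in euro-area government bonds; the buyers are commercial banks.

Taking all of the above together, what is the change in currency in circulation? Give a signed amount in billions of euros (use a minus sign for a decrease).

ECB balance sheet:
  Assets:      Securities −€9B
  Liabilities: Bank reserves −€75B, Currency in circulation +€66B
So the change in currency in circulation is +€66 billion.

+€66 billion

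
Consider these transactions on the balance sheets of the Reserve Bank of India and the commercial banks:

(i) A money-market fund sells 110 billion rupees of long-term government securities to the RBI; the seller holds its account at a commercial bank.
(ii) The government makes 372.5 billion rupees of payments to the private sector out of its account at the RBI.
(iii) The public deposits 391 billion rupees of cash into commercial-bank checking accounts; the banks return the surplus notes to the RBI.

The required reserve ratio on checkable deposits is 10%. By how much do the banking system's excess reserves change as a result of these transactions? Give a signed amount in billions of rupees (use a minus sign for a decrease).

+786.15 billion

Asset purchase (from non-banks) 110 billion rupees: reserves +110B, deposits +110B.
Government spending 372.5 billion rupees: reserves +372.5B, deposits +372.5B.
Currency deposit 391 billion rupees: reserves +391B, deposits +391B.
Totals: Δreserves = +873.5B, Δdeposits = +873.5B.
Δrequired reserves = 10% × +873.5B = +87.35B.
Δexcess reserves = Δreserves − Δrequired = +873.5B − (+87.35B) = +786.15 billion.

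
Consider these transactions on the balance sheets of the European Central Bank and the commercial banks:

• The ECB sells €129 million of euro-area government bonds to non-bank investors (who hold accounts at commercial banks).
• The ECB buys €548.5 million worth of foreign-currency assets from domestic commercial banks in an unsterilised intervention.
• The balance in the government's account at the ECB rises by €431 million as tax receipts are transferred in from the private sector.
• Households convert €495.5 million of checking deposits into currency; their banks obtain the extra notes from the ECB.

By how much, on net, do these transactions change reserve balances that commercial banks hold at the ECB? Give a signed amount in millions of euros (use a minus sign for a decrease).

-€507 million

Asset sale (to non-banks) €129 million: the non-bank buyers' banks settle from reserves → −€129M.
FX purchase €548.5 million: the ECB pays by crediting reserve accounts → +€548.5M.
Government account inflow €431 million: funds move from bank reserves into the government account → −€431M.
Currency withdrawal €495.5 million: banks swap reserves for currency → −€495.5M.
Net: −129 + 548.5 − 431 − 495.5 = -€507 million.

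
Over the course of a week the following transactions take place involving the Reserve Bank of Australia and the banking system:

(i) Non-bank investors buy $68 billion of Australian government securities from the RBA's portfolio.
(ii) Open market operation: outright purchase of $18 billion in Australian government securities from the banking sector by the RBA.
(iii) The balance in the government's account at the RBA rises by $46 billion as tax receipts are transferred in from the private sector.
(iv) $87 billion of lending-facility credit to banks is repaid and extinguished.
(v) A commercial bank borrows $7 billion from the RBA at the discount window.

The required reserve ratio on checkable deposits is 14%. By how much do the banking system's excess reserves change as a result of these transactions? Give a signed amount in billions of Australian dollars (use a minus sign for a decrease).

Asset sale (to non-banks) $68 billion: reserves −$68B, deposits −$68B.
OMO purchase (from banks) $18 billion: reserves +$18B, deposits 0.
Government account inflow $46 billion: reserves −$46B, deposits −$46B.
Discount-window repayment $87 billion: reserves −$87B, deposits 0.
Discount-window loan $7 billion: reserves +$7B, deposits 0.
Totals: Δreserves = −$176B, Δdeposits = −$114B.
Δrequired reserves = 14% × −$114B = −$15.96B.
Δexcess reserves = Δreserves − Δrequired = −$176B − (−$15.96B) = -$160.04 billion.

-$160.04 billion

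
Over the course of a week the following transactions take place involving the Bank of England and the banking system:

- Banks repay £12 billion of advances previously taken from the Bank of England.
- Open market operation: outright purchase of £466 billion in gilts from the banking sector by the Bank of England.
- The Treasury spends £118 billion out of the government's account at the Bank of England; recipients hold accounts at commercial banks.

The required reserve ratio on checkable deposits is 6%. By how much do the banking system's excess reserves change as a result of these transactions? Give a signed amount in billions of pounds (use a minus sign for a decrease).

+£564.92 billion

Discount-window repayment £12 billion: reserves −£12B, deposits 0.
OMO purchase (from banks) £466 billion: reserves +£466B, deposits 0.
Government spending £118 billion: reserves +£118B, deposits +£118B.
Totals: Δreserves = +£572B, Δdeposits = +£118B.
Δrequired reserves = 6% × +£118B = +£7.08B.
Δexcess reserves = Δreserves − Δrequired = +£572B − (+£7.08B) = +£564.92 billion.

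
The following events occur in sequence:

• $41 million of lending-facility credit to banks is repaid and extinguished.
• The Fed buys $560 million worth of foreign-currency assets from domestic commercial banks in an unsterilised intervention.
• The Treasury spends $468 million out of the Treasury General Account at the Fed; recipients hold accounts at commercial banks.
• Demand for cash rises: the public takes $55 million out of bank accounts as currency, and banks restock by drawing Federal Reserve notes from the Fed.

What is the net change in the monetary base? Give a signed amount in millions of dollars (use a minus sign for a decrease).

Discount-window repayment $41 million: Fed balance sheet contracts → −$41M.
FX purchase $560 million: Fed balance sheet expands → +$560M.
Government spending $468 million: a non-base liability converts back to reserves → +$468M.
Currency withdrawal $55 million: just a shift between currency and reserves — both are base money → 0.
Net: −41 + 560 + 468 + 0 = +$987 million.

+$987 million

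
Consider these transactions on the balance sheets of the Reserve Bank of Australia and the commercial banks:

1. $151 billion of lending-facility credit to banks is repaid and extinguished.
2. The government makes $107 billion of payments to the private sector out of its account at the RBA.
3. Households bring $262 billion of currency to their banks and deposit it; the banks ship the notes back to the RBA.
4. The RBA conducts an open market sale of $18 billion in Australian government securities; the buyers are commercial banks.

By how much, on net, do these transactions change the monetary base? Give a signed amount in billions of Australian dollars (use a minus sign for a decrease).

RBA balance sheet:
  Assets:      Securities −$18B, Loans to banks −$151B
  Liabilities: Bank reserves +$200B, Currency in circulation −$262B, Government deposits −$107B
Monetary base = currency + reserves: −$262B + (+$200B) = -$62 billion.

-$62 billion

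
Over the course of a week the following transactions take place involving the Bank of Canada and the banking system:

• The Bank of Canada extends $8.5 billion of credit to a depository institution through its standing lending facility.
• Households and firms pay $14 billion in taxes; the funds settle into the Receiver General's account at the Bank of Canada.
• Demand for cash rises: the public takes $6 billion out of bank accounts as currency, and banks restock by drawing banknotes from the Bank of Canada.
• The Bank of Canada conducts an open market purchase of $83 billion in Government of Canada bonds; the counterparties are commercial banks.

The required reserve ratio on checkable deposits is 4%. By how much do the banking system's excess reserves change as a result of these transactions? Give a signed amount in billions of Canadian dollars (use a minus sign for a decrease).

+$72.3 billion

Discount-window loan $8.5 billion: reserves +$8.5B, deposits 0.
Government account inflow $14 billion: reserves −$14B, deposits −$14B.
Currency withdrawal $6 billion: reserves −$6B, deposits −$6B.
OMO purchase (from banks) $83 billion: reserves +$83B, deposits 0.
Totals: Δreserves = +$71.5B, Δdeposits = −$20B.
Δrequired reserves = 4% × −$20B = −$0.8B.
Δexcess reserves = Δreserves − Δrequired = +$71.5B − (−$0.8B) = +$72.3 billion.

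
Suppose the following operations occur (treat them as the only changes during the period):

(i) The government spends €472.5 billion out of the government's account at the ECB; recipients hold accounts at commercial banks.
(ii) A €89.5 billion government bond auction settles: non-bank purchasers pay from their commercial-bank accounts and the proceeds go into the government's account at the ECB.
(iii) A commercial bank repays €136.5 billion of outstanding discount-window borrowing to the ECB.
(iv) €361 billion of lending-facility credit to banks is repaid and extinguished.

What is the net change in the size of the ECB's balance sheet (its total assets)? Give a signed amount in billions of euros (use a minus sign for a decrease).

Government spending €472.5 billion: only the composition of liabilities changes → 0.
Government account inflow €89.5 billion: only the composition of liabilities changes → 0.
Discount-window repayment €136.5 billion: an ECB asset is shed → −€136.5B.
Discount-window repayment €361 billion: an ECB asset is shed → −€361B.
Net: 0 + 0 − 136.5 − 361 = -€497.5 billion.

-€497.5 billion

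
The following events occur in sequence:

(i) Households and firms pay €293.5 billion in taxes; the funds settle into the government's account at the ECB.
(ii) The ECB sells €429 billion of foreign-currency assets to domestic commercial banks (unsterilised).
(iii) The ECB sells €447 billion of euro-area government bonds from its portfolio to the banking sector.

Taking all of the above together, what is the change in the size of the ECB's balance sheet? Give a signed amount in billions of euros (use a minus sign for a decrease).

ECB balance sheet:
  Assets:      Securities −€447B, Foreign assets −€429B
  Liabilities: Bank reserves −€1169.5B, Government deposits +€293.5B
Commercial banking system:
  Assets:      Reserves at CB −€1169.5B, Securities +€447B, Foreign assets +€429B
  Liabilities: Checkable deposits −€293.5B
Change in total ECB assets = -€876 billion.

-€876 billion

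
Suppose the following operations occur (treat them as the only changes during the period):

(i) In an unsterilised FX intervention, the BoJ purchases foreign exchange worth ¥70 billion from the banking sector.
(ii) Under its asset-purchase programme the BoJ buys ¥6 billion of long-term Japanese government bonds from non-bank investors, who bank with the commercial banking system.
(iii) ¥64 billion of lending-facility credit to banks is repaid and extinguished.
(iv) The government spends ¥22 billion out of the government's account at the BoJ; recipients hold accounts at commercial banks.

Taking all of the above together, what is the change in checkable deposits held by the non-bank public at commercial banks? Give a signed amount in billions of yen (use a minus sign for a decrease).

+¥28 billion

BoJ balance sheet:
  Assets:      Securities +¥6B, Loans to banks −¥64B, Foreign assets +¥70B
  Liabilities: Bank reserves +¥34B, Government deposits −¥22B
Commercial banking system:
  Assets:      Reserves at CB +¥34B, Foreign assets −¥70B
  Liabilities: Checkable deposits +¥28B, Borrowings from CB −¥64B
So the change in checkable deposits held by the non-bank public at commercial banks is +¥28 billion.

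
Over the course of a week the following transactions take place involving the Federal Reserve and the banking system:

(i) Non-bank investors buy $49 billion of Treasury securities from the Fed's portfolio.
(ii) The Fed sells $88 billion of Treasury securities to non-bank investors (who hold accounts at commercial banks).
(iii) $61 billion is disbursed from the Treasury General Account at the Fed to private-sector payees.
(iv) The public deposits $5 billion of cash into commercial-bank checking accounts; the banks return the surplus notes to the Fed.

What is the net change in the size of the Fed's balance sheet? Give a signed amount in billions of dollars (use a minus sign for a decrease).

-$137 billion

Asset sale (to non-banks) $49 billion: a Fed asset is shed → −$49B.
Asset sale (to non-banks) $88 billion: a Fed asset is shed → −$88B.
Government spending $61 billion: only the composition of liabilities changes → 0.
Currency deposit $5 billion: only the composition of liabilities changes → 0.
Net: −49 − 88 + 0 + 0 = -$137 billion.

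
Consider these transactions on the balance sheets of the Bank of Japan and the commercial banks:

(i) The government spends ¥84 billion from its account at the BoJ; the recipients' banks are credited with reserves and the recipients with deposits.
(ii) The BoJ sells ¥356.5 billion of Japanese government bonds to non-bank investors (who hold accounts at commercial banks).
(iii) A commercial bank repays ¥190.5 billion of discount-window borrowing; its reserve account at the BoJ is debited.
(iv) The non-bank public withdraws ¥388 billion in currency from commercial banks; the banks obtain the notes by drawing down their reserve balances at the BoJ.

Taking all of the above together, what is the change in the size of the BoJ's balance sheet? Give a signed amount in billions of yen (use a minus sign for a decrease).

Government spending ¥84 billion: only the composition of liabilities changes → 0.
Asset sale (to non-banks) ¥356.5 billion: a BoJ asset is shed → −¥356.5B.
Discount-window repayment ¥190.5 billion: a BoJ asset is shed → −¥190.5B.
Currency withdrawal ¥388 billion: only the composition of liabilities changes → 0.
Net: 0 − 356.5 − 190.5 + 0 = -¥547 billion.

-¥547 billion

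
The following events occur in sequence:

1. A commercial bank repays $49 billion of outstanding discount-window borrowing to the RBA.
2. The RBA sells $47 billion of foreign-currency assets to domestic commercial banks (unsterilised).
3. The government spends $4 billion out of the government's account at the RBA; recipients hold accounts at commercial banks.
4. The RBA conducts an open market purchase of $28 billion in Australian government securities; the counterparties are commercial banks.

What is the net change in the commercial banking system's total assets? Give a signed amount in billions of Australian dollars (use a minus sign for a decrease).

Discount-window repayment $49 billion: bank balance sheets shrink → −$49B.
FX sale $47 billion: just an asset swap on bank balance sheets → 0.
Government spending $4 billion: bank balance sheets expand → +$4B.
OMO purchase (from banks) $28 billion: just an asset swap on bank balance sheets → 0.
Net: −49 + 0 + 4 + 0 = -$45 billion.

-$45 billion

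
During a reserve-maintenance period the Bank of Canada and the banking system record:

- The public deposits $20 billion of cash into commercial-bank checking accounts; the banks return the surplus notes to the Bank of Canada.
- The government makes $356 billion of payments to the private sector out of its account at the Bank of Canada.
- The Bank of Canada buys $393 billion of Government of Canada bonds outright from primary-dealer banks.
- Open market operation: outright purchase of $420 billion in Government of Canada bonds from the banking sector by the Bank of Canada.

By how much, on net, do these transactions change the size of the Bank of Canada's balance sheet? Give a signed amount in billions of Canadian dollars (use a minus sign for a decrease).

+$813 billion

Currency deposit $20 billion: only the composition of liabilities changes → 0.
Government spending $356 billion: only the composition of liabilities changes → 0.
OMO purchase (from banks) $393 billion: a Bank of Canada asset is acquired → +$393B.
OMO purchase (from banks) $420 billion: a Bank of Canada asset is acquired → +$420B.
Net: 0 + 0 + 393 + 420 = +$813 billion.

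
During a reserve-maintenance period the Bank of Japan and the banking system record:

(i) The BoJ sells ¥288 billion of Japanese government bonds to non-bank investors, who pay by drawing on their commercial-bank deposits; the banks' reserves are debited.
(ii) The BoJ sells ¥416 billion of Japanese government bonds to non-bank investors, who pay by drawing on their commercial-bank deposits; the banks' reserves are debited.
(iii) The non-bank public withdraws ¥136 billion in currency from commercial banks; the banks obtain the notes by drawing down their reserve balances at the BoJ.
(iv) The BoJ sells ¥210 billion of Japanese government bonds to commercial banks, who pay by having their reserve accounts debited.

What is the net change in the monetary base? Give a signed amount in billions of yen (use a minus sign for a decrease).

-¥914 billion

Asset sale (to non-banks) ¥288 billion: BoJ balance sheet contracts → −¥288B.
Asset sale (to non-banks) ¥416 billion: BoJ balance sheet contracts → −¥416B.
Currency withdrawal ¥136 billion: just a shift between currency and reserves — both are base money → 0.
OMO sale (to banks) ¥210 billion: BoJ balance sheet contracts → −¥210B.
Net: −288 − 416 + 0 − 210 = -¥914 billion.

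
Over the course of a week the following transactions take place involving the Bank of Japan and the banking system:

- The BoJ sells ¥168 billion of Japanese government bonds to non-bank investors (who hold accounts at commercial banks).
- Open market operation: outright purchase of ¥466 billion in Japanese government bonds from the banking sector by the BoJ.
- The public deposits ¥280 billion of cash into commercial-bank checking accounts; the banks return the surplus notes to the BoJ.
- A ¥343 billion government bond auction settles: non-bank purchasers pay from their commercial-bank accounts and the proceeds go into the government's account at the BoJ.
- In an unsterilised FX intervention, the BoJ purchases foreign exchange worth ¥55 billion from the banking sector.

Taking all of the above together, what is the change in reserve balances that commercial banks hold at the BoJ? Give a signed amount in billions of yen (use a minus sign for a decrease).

BoJ balance sheet:
  Assets:      Securities +¥298B, Foreign assets +¥55B
  Liabilities: Bank reserves +¥290B, Currency in circulation −¥280B, Government deposits +¥343B
Commercial banking system:
  Assets:      Reserves at CB +¥290B, Securities −¥466B, Foreign assets −¥55B
  Liabilities: Checkable deposits −¥231B
So the change in reserve balances that commercial banks hold at the BoJ is +¥290 billion.

+¥290 billion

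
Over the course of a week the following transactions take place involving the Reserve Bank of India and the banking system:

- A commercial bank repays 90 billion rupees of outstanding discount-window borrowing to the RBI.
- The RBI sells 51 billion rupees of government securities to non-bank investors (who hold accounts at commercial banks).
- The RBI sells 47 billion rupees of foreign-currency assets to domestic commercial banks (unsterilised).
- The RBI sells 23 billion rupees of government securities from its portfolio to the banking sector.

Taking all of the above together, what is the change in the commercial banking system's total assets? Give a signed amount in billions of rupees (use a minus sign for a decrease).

-141 billion

RBI balance sheet:
  Assets:      Securities −74B, Loans to banks −90B, Foreign assets −47B
  Liabilities: Bank reserves −211B
Commercial banking system:
  Assets:      Reserves at CB −211B, Securities +23B, Foreign assets +47B
  Liabilities: Checkable deposits −51B, Borrowings from CB −90B
Change in total bank assets = -141 billion.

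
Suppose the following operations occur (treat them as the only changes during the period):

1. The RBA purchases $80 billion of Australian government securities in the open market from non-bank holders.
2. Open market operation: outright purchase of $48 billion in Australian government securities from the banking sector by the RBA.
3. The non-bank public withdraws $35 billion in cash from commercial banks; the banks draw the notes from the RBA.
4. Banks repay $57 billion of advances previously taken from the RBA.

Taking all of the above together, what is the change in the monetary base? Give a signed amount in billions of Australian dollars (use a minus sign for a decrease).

Asset purchase (from non-banks) $80 billion: RBA balance sheet expands → +$80B.
OMO purchase (from banks) $48 billion: RBA balance sheet expands → +$48B.
Currency withdrawal $35 billion: just a shift between currency and reserves — both are base money → 0.
Discount-window repayment $57 billion: RBA balance sheet contracts → −$57B.
Net: 80 + 48 + 0 − 57 = +$71 billion.

+$71 billion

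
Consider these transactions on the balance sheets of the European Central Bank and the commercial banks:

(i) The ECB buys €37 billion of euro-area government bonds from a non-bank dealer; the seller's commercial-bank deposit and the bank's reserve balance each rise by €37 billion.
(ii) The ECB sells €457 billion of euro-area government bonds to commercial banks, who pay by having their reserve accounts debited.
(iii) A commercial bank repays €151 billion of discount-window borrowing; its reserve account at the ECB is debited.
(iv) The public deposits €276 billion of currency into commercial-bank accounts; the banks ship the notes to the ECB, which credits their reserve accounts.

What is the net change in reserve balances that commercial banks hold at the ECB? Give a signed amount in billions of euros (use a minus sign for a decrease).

ECB balance sheet:
  Assets:      Securities −€420B, Loans to banks −€151B
  Liabilities: Bank reserves −€295B, Currency in circulation −€276B
So the change in reserve balances that commercial banks hold at the ECB is -€295 billion.

-€295 billion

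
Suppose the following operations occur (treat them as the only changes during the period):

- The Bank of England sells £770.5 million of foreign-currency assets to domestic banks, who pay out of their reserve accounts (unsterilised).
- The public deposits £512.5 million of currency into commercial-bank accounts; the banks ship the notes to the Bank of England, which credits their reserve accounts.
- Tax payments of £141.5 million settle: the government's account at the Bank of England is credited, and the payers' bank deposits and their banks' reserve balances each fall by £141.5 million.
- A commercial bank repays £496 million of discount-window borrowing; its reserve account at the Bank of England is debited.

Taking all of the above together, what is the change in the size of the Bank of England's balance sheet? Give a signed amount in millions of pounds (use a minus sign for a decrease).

Bank of England balance sheet:
  Assets:      Loans to banks −£496M, Foreign assets −£770.5M
  Liabilities: Bank reserves −£895.5M, Currency in circulation −£512.5M, Government deposits +£141.5M
Change in total Bank of England assets = -£1266.5 million.

-£1266.5 million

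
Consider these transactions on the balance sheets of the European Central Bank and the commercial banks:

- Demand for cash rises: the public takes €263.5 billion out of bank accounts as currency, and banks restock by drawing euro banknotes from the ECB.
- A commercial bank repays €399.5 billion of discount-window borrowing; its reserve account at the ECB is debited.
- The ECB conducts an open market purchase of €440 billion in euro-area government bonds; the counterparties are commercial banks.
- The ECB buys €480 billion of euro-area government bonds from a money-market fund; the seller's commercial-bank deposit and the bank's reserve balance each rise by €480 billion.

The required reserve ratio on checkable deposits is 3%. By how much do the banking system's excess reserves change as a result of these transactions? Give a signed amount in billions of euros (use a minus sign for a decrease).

+€250.505 billion

Currency withdrawal €263.5 billion: reserves −€263.5B, deposits −€263.5B.
Discount-window repayment €399.5 billion: reserves −€399.5B, deposits 0.
OMO purchase (from banks) €440 billion: reserves +€440B, deposits 0.
Asset purchase (from non-banks) €480 billion: reserves +€480B, deposits +€480B.
Totals: Δreserves = +€257B, Δdeposits = +€216.5B.
Δrequired reserves = 3% × +€216.5B = +€6.495B.
Δexcess reserves = Δreserves − Δrequired = +€257B − (+€6.495B) = +€250.505 billion.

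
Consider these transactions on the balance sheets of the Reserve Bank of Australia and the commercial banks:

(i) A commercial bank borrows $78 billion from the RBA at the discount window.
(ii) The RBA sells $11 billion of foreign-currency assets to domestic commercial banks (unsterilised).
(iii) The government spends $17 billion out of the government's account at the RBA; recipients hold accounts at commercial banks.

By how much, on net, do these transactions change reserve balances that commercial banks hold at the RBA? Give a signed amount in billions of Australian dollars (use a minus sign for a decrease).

+$84 billion

Discount-window loan $78 billion: the loan is credited to the bank's reserve account → +$78B.
FX sale $11 billion: the buying banks pay out of their reserve balances → −$11B.
Government spending $17 billion: government payments flow into bank reserve accounts → +$17B.
Net: 78 − 11 + 17 = +$84 billion.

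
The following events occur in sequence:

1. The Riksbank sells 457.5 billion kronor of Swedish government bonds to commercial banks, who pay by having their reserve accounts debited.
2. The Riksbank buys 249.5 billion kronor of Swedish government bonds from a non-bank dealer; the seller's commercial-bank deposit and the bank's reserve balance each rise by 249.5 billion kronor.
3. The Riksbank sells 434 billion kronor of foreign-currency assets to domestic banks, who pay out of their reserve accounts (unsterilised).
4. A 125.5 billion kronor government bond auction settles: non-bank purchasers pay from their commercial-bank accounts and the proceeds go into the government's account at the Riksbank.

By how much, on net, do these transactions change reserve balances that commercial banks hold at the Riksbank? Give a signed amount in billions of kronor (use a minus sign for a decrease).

-767.5 billion

OMO sale (to banks) 457.5 billion kronor: the buying banks pay out of their reserve balances → −457.5B.
Asset purchase (from non-banks) 249.5 billion kronor: the Riksbank pays by crediting reserve accounts → +249.5B.
FX sale 434 billion kronor: the buying banks pay out of their reserve balances → −434B.
Government account inflow 125.5 billion kronor: funds move from bank reserves into the government account → −125.5B.
Net: −457.5 + 249.5 − 434 − 125.5 = -767.5 billion.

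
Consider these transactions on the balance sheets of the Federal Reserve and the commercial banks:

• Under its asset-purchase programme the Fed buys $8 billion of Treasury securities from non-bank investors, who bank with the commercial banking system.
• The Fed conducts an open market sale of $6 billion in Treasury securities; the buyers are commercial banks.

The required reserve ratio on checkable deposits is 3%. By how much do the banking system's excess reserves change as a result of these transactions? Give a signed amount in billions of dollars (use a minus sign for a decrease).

+$1.76 billion

Asset purchase (from non-banks) $8 billion: reserves +$8B, deposits +$8B.
OMO sale (to banks) $6 billion: reserves −$6B, deposits 0.
Totals: Δreserves = +$2B, Δdeposits = +$8B.
Δrequired reserves = 3% × +$8B = +$0.24B.
Δexcess reserves = Δreserves − Δrequired = +$2B − (+$0.24B) = +$1.76 billion.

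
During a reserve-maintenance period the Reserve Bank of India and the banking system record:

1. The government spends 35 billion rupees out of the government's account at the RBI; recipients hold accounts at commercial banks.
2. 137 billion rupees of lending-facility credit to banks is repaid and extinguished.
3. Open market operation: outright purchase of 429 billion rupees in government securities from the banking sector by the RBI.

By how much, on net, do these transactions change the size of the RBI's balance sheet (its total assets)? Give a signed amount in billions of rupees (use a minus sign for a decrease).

+292 billion

Government spending 35 billion rupees: only the composition of liabilities changes → 0.
Discount-window repayment 137 billion rupees: an RBI asset is shed → −137B.
OMO purchase (from banks) 429 billion rupees: an RBI asset is acquired → +429B.
Net: 0 − 137 + 429 = +292 billion.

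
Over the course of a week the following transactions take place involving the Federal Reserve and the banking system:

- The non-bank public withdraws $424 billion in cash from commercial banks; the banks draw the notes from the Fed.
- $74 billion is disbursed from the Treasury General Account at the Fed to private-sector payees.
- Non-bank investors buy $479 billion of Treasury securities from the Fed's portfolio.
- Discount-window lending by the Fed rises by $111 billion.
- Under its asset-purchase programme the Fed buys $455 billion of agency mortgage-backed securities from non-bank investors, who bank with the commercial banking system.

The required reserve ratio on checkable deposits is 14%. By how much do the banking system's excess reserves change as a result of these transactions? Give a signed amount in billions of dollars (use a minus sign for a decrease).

Currency withdrawal $424 billion: reserves −$424B, deposits −$424B.
Government spending $74 billion: reserves +$74B, deposits +$74B.
Asset sale (to non-banks) $479 billion: reserves −$479B, deposits −$479B.
Discount-window loan $111 billion: reserves +$111B, deposits 0.
Asset purchase (from non-banks) $455 billion: reserves +$455B, deposits +$455B.
Totals: Δreserves = −$263B, Δdeposits = −$374B.
Δrequired reserves = 14% × −$374B = −$52.36B.
Δexcess reserves = Δreserves − Δrequired = −$263B − (−$52.36B) = -$210.64 billion.

-$210.64 billion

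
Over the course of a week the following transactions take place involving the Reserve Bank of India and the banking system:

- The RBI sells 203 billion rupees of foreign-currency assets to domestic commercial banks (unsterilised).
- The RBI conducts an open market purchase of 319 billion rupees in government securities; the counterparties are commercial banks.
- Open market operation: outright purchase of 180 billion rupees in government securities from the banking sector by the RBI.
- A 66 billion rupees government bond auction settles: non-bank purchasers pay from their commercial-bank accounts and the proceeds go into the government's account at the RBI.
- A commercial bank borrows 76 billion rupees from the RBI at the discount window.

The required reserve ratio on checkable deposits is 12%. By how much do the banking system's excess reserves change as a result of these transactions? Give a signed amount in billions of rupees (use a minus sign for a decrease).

+313.92 billion

FX sale 203 billion rupees: reserves −203B, deposits 0.
OMO purchase (from banks) 319 billion rupees: reserves +319B, deposits 0.
OMO purchase (from banks) 180 billion rupees: reserves +180B, deposits 0.
Government account inflow 66 billion rupees: reserves −66B, deposits −66B.
Discount-window loan 76 billion rupees: reserves +76B, deposits 0.
Totals: Δreserves = +306B, Δdeposits = −66B.
Δrequired reserves = 12% × −66B = −7.92B.
Δexcess reserves = Δreserves − Δrequired = +306B − (−7.92B) = +313.92 billion.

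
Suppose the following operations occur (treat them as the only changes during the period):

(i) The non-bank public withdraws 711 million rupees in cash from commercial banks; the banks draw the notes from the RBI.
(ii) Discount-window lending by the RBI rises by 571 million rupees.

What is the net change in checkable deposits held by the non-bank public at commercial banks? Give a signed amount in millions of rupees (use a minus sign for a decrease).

Currency withdrawal 711 million rupees: non-bank counterparties' bank balances fall → −711M.
Discount-window loan 571 million rupees: the counterparty is a bank, so public deposits are unchanged → 0.
Net: −711 + 0 = -711 million.

-711 million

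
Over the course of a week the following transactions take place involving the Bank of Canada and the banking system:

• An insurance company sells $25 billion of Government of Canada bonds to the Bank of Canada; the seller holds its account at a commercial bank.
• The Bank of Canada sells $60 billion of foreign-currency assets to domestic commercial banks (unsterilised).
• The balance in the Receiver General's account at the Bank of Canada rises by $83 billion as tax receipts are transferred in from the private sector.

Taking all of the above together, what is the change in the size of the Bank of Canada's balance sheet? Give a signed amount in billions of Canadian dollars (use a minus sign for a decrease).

Bank of Canada balance sheet:
  Assets:      Securities +$25B, Foreign assets −$60B
  Liabilities: Bank reserves −$118B, Government deposits +$83B
Commercial banking system:
  Assets:      Reserves at CB −$118B, Foreign assets +$60B
  Liabilities: Checkable deposits −$58B
Change in total Bank of Canada assets = -$35 billion.

-$35 billion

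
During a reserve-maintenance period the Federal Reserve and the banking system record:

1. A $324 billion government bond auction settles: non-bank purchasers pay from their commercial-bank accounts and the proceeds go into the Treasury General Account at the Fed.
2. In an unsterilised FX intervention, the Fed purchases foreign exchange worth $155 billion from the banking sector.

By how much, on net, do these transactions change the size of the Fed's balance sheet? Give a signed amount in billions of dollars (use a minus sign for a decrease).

Fed balance sheet:
  Assets:      Foreign assets +$155B
  Liabilities: Bank reserves −$169B, Government deposits +$324B
Commercial banking system:
  Assets:      Reserves at CB −$169B, Foreign assets −$155B
  Liabilities: Checkable deposits −$324B
Change in total Fed assets = +$155 billion.

+$155 billion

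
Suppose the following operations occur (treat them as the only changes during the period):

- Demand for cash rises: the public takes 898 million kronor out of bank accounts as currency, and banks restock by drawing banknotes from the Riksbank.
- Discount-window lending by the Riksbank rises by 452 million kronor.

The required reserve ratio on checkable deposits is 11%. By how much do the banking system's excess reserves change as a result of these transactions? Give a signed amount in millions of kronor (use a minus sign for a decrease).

Currency withdrawal 898 million kronor: reserves −898M, deposits −898M.
Discount-window loan 452 million kronor: reserves +452M, deposits 0.
Totals: Δreserves = −446M, Δdeposits = −898M.
Δrequired reserves = 11% × −898M = −98.78M.
Δexcess reserves = Δreserves − Δrequired = −446M − (−98.78M) = -347.22 million.

-347.22 million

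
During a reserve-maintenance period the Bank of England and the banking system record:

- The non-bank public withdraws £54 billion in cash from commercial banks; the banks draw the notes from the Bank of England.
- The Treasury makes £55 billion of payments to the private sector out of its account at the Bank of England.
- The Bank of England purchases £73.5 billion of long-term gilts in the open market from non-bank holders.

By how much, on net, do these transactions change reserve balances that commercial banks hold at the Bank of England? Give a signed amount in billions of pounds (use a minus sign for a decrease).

Currency withdrawal £54 billion: banks swap reserves for currency → −£54B.
Government spending £55 billion: government payments flow into bank reserve accounts → +£55B.
Asset purchase (from non-banks) £73.5 billion: the Bank of England pays by crediting reserve accounts → +£73.5B.
Net: −54 + 55 + 73.5 = +£74.5 billion.

+£74.5 billion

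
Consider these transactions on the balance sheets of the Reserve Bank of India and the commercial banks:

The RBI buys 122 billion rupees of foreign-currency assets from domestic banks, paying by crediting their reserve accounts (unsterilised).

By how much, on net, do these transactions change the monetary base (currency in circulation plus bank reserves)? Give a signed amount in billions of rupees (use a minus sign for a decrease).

+122 billion

FX purchase 122 billion rupees: RBI balance sheet expands → +122B.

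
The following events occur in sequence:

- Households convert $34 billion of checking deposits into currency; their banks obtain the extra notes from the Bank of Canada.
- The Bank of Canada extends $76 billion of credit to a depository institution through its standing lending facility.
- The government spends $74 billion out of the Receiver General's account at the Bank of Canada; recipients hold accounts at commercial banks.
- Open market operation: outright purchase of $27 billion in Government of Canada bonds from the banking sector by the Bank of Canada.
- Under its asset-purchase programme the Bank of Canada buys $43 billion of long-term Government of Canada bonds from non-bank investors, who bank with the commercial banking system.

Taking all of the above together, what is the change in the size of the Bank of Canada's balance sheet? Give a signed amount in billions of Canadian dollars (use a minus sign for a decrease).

+$146 billion

Currency withdrawal $34 billion: only the composition of liabilities changes → 0.
Discount-window loan $76 billion: a Bank of Canada asset is acquired → +$76B.
Government spending $74 billion: only the composition of liabilities changes → 0.
OMO purchase (from banks) $27 billion: a Bank of Canada asset is acquired → +$27B.
Asset purchase (from non-banks) $43 billion: a Bank of Canada asset is acquired → +$43B.
Net: 0 + 76 + 0 + 27 + 43 = +$146 billion.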